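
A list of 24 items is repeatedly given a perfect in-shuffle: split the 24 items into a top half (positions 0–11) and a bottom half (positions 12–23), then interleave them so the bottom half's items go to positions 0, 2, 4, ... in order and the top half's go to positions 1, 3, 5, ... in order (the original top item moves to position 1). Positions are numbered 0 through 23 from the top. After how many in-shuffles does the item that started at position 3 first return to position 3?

Follow position 3 under repeated in-shuffles:
3 → 7 → 15 → 6 → 13 → 2 → 5 → 11 → 23 → 22 → 20 → 16 → 8 → 17 → 10 → 21 → 18 → 12 → 0 → 1 → 3
It first returns after 20 in-shuffles.

20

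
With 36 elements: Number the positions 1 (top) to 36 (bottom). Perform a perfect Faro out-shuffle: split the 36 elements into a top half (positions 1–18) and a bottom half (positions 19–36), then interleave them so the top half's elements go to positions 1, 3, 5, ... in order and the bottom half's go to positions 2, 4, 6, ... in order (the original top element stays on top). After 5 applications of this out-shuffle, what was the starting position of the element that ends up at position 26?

Work backwards from position 26, undoing one out-shuffle at a time:
26 ← 31 ← 16 ← 26 ← 31 ← 16
So the element now at position 26 started at position 16.

16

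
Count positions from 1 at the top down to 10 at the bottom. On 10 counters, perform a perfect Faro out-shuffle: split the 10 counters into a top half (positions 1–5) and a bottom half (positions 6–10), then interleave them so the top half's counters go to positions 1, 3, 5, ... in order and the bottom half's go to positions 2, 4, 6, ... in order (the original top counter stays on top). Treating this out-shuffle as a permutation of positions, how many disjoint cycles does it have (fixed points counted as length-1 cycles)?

Trace each unvisited position around until it returns:
(1) (2 3 5 9 8 6) (4 7) (10)
4 cycles in total.

4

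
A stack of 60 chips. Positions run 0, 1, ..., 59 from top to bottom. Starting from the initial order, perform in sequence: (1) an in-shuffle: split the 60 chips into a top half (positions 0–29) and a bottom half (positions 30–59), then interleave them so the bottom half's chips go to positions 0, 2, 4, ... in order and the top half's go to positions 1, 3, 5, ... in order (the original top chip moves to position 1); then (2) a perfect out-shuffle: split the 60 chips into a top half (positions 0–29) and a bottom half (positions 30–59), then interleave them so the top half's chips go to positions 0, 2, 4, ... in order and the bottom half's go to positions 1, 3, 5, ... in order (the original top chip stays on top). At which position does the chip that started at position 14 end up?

58

Track the chip from position 14 forward through each operation:
  after op 1 (in-shuffle): 14 → 29
  after op 2 (out-shuffle): 29 → 58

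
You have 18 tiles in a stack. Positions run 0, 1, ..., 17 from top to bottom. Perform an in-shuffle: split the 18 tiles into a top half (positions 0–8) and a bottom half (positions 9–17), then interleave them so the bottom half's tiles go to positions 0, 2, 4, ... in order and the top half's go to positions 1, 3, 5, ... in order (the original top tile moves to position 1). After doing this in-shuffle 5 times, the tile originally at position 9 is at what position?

Track the tile's position through each in-shuffle:
9 → 0 → 1 → 3 → 7 → 15

15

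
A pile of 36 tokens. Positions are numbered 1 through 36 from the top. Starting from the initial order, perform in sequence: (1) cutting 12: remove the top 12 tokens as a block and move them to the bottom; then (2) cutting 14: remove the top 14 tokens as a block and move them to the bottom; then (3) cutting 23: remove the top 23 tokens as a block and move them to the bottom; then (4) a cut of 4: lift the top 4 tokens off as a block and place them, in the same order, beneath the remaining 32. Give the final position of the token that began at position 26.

Track the token from position 26 forward through each operation:
  after op 1 (cut 12): 26 → 14
  after op 2 (cut 14): 14 → 36
  after op 3 (cut 23): 36 → 13
  after op 4 (cut 4): 13 → 9

9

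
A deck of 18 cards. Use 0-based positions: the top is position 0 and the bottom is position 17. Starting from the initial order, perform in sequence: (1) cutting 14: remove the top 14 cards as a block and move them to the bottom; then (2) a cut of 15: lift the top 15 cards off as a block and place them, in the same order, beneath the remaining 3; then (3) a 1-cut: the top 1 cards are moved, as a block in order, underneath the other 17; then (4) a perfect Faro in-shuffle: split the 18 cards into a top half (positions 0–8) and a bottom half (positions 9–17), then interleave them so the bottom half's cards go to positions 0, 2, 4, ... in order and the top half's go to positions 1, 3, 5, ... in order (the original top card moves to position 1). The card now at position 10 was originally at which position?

Undo the operations in reverse order, starting from position 10:
  undo op 4 (in-shuffle, from bottom half): 10 ← 14
  undo op 3 (cut 1): 14 ← 15
  undo op 2 (cut 15): 15 ← 12
  undo op 1 (cut 14): 12 ← 8
So the card at position 10 came from original position 8.

8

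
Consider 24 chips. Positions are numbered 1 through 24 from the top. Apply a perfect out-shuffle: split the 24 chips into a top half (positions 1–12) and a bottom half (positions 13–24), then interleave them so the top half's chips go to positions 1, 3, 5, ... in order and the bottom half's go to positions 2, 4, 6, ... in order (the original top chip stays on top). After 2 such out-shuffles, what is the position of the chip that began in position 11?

Track the chip's position through each out-shuffle:
11 → 21 → 18

18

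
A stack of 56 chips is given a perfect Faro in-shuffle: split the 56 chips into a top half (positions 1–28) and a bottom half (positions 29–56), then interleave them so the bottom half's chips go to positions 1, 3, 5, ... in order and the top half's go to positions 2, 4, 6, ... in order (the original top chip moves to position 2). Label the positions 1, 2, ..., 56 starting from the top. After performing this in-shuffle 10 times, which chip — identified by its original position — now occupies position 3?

27

Work backwards from position 3, undoing one in-shuffle at a time:
3 ← 30 ← 15 ← 36 ← 18 ← 9 ← 33 ← 45 ← 51 ← 54 ← 27
So the chip now at position 3 started at position 27.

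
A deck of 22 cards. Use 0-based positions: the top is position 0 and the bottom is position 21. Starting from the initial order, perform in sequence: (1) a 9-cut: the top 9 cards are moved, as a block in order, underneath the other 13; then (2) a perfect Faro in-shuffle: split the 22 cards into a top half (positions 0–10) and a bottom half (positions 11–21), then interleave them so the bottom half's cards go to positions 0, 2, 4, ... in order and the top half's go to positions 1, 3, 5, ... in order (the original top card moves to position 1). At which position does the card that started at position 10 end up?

3

Track the card from position 10 forward through each operation:
  after op 1 (cut 9): 10 → 1
  after op 2 (in-shuffle): 1 → 3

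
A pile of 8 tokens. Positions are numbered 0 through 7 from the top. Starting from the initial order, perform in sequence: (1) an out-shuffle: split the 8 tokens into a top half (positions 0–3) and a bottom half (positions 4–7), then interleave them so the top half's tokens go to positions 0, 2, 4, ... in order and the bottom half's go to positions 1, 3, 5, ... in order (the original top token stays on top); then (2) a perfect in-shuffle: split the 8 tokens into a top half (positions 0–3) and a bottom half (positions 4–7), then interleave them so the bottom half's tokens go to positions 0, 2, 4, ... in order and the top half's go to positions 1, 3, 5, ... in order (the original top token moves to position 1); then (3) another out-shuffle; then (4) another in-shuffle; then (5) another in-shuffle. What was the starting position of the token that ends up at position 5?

7

Undo the operations in reverse order, starting from position 5:
  undo op 5 (in-shuffle, from top half): 5 ← 2
  undo op 4 (in-shuffle, from bottom half): 2 ← 5
  undo op 3 (out-shuffle, from bottom half): 5 ← 6
  undo op 2 (in-shuffle, from bottom half): 6 ← 7
  undo op 1 (out-shuffle, from bottom half): 7 ← 7
So the token at position 5 came from original position 7.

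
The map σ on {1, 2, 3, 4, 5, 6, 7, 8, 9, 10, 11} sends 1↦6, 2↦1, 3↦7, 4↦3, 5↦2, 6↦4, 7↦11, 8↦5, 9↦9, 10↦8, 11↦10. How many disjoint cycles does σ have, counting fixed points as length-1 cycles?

Cycle decomposition: (1 6 4 3 7 11 10 8 5 2) (9).
2 cycles.

2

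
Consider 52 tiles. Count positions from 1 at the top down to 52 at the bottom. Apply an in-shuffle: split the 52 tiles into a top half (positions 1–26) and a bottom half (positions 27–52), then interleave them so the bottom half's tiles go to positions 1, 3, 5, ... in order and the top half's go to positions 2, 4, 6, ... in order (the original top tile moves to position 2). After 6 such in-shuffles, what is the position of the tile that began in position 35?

Track the tile's position through each in-shuffle:
35 → 17 → 34 → 15 → 30 → 7 → 14

14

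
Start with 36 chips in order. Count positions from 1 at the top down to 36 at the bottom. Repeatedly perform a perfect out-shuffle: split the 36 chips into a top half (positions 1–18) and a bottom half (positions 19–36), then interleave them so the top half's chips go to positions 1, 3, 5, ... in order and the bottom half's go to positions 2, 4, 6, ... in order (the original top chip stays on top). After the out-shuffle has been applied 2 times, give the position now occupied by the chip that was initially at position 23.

Track the chip's position through each out-shuffle:
23 → 10 → 19

19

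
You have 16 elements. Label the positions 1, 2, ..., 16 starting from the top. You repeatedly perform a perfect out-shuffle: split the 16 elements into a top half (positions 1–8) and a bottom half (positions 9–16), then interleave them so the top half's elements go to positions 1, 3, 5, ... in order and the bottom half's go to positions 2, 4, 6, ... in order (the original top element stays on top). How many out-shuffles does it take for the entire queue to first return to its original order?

The out-shuffle permutes the 16 positions with cycle lengths [1, 1, 2, 4, 4, 4].
Every element is home exactly when every cycle has completed a whole number of laps, i.e. after lcm(1, 2, 4) = 4 out-shuffles.

4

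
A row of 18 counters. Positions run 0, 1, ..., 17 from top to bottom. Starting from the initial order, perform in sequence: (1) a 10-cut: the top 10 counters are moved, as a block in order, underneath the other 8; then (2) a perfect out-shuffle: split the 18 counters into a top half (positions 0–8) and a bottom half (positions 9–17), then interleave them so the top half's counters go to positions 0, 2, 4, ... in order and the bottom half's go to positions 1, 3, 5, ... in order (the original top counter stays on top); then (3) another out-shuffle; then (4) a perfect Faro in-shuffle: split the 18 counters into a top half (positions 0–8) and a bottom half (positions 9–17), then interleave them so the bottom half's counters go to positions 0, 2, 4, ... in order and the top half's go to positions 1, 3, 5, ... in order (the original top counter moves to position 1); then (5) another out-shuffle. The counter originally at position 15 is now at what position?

Track the counter from position 15 forward through each operation:
  after op 1 (cut 10): 15 → 5
  after op 2 (out-shuffle): 5 → 10
  after op 3 (out-shuffle): 10 → 3
  after op 4 (in-shuffle): 3 → 7
  after op 5 (out-shuffle): 7 → 14

14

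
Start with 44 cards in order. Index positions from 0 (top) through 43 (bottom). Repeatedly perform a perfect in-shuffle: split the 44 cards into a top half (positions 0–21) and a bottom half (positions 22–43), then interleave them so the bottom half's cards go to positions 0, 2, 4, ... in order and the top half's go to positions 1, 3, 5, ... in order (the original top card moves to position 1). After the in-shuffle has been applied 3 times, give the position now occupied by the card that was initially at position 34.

9

Track the card's position through each in-shuffle:
34 → 24 → 4 → 9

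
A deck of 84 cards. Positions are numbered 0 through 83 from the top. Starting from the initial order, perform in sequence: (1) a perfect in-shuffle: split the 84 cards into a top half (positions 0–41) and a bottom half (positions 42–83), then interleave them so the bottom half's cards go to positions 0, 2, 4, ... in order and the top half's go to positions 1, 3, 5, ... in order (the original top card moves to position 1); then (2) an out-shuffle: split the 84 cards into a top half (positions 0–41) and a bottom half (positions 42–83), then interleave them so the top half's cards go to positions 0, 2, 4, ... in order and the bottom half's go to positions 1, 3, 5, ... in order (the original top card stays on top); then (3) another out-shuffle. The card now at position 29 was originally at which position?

56

Undo the operations in reverse order, starting from position 29:
  undo op 3 (out-shuffle, from bottom half): 29 ← 56
  undo op 2 (out-shuffle, from top half): 56 ← 28
  undo op 1 (in-shuffle, from bottom half): 28 ← 56
So the card at position 29 came from original position 56.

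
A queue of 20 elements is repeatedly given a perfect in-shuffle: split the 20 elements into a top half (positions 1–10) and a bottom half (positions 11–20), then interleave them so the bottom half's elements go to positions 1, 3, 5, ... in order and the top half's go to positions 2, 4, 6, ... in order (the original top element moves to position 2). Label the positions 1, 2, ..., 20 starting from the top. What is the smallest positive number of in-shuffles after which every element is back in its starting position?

6

The in-shuffle permutes the 20 positions with cycle lengths [2, 3, 3, 6, 6].
Every element is home exactly when every cycle has completed a whole number of laps, i.e. after lcm(2, 3, 6) = 6 in-shuffles.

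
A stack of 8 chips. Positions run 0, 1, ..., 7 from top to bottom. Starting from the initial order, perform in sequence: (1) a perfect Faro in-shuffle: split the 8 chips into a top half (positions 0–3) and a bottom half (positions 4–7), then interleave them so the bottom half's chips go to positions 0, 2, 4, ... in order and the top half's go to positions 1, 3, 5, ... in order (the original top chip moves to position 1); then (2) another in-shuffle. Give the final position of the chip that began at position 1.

Track the chip from position 1 forward through each operation:
  after op 1 (in-shuffle): 1 → 3
  after op 2 (in-shuffle): 3 → 7

7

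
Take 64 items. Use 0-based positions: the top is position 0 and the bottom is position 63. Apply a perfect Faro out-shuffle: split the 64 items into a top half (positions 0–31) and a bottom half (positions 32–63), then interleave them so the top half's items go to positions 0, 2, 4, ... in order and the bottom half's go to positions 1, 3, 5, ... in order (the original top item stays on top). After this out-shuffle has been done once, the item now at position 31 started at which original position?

Work backwards from position 31, undoing one out-shuffle at a time:
31 ← 47
So the item now at position 31 started at position 47.

47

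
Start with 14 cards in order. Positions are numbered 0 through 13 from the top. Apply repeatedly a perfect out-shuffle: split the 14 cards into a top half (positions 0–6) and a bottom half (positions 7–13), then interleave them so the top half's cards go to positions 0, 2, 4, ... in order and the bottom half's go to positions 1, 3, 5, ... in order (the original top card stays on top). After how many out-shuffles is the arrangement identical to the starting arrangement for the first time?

The out-shuffle permutes the 14 positions with cycle lengths [1, 1, 12].
Every card is home exactly when every cycle has completed a whole number of laps, i.e. after lcm(1, 12) = 12 out-shuffles.

12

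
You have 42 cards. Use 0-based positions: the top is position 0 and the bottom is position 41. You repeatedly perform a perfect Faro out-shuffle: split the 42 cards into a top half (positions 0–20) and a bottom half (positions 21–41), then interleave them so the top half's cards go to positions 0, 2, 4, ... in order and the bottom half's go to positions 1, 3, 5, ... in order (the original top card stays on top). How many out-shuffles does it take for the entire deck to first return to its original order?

20

The out-shuffle permutes the 42 positions with cycle lengths [1, 1, 20, 20].
Every card is home exactly when every cycle has completed a whole number of laps, i.e. after lcm(1, 20) = 20 out-shuffles.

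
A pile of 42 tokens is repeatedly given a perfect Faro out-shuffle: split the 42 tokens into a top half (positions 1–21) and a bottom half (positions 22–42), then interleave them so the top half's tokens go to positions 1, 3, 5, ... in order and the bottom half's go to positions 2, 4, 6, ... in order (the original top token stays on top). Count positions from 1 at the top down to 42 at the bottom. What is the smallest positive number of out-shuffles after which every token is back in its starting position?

20

The out-shuffle permutes the 42 positions with cycle lengths [1, 1, 20, 20].
Every token is home exactly when every cycle has completed a whole number of laps, i.e. after lcm(1, 20) = 20 out-shuffles.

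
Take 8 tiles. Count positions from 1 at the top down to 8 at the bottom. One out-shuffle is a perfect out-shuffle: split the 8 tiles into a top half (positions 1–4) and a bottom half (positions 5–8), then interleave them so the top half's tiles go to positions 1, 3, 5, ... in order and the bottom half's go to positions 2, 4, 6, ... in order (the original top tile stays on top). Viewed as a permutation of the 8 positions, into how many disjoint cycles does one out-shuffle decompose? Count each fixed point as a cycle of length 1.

Trace each unvisited position around until it returns:
(1) (2 3 5) (4 7 6) (8)
4 cycles in total.

4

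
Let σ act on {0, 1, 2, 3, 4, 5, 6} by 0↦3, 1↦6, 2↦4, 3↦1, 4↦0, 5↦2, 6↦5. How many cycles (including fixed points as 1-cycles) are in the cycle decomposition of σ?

Cycle decomposition: (0 3 1 6 5 2 4).
1 cycle.

1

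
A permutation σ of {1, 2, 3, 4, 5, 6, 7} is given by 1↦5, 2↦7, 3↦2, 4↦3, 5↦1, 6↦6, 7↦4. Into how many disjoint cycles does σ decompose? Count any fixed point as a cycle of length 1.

Cycle decomposition: (1 5) (2 7 4 3) (6).
3 cycles.

3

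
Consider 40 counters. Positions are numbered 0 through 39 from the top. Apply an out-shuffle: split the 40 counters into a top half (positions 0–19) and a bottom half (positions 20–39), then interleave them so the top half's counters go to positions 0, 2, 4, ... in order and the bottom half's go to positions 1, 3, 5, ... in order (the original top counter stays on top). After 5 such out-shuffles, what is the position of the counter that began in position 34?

35

Track the counter's position through each out-shuffle:
34 → 29 → 19 → 38 → 37 → 35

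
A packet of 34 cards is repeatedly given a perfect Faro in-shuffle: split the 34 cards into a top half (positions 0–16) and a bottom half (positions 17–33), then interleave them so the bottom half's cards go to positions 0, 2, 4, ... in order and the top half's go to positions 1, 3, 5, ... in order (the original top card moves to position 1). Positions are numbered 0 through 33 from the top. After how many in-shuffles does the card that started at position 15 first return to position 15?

12

Follow position 15 under repeated in-shuffles:
15 → 31 → 28 → 22 → 10 → 21 → 8 → 17 → 0 → 1 → 3 → 7 → 15
It first returns after 12 in-shuffles.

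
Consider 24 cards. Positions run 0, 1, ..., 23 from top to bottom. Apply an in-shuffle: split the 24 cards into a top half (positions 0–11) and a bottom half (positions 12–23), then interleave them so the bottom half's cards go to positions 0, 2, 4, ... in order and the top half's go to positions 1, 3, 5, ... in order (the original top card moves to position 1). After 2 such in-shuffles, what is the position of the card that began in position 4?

Track the card's position through each in-shuffle:
4 → 9 → 19

19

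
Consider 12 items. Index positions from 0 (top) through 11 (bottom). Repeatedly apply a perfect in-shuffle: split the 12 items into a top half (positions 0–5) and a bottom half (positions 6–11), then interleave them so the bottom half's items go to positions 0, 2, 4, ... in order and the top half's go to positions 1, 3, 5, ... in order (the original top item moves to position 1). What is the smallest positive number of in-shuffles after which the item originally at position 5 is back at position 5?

12

Follow position 5 under repeated in-shuffles:
5 → 11 → 10 → 8 → 4 → 9 → 6 → 0 → 1 → 3 → 7 → 2 → 5
It first returns after 12 in-shuffles.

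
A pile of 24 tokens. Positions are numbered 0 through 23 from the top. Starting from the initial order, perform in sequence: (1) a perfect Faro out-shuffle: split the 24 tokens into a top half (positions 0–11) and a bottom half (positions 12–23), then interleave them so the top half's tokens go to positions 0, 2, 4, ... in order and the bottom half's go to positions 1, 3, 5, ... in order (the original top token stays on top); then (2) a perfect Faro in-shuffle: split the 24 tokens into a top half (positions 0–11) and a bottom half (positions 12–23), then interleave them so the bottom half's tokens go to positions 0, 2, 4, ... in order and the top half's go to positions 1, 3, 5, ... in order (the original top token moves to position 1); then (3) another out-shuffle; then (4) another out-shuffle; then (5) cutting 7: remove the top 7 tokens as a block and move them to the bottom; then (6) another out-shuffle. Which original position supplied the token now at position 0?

16

Undo the operations in reverse order, starting from position 0:
  undo op 6 (out-shuffle, from top half): 0 ← 0
  undo op 5 (cut 7): 0 ← 7
  undo op 4 (out-shuffle, from bottom half): 7 ← 15
  undo op 3 (out-shuffle, from bottom half): 15 ← 19
  undo op 2 (in-shuffle, from top half): 19 ← 9
  undo op 1 (out-shuffle, from bottom half): 9 ← 16
So the token at position 0 came from original position 16.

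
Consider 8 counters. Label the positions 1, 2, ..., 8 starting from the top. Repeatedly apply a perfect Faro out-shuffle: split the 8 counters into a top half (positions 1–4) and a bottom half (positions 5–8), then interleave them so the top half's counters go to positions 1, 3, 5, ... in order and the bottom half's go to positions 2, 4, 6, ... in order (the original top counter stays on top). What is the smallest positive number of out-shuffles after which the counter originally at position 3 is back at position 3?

3

Follow position 3 under repeated out-shuffles:
3 → 5 → 2 → 3
It first returns after 3 out-shuffles.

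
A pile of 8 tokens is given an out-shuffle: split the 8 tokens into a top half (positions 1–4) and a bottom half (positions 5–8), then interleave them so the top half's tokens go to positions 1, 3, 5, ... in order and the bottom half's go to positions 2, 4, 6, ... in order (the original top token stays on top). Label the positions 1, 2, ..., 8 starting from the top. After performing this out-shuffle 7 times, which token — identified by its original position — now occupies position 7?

Work backwards from position 7, undoing one out-shuffle at a time:
7 ← 4 ← 6 ← 7 ← 4 ← 6 ← 7 ← 4
So the token now at position 7 started at position 4.

4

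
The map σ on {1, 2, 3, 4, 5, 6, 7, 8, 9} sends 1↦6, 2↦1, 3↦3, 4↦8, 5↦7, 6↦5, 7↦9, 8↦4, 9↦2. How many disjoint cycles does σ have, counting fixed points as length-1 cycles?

Cycle decomposition: (1 6 5 7 9 2) (3) (4 8).
3 cycles.

3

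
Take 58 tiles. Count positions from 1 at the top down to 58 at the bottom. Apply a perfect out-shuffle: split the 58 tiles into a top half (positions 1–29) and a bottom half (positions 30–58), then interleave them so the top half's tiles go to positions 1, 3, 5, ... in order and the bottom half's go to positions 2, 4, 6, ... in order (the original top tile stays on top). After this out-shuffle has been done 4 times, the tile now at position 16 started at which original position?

34

Work backwards from position 16, undoing one out-shuffle at a time:
16 ← 37 ← 19 ← 10 ← 34
So the tile now at position 16 started at position 34.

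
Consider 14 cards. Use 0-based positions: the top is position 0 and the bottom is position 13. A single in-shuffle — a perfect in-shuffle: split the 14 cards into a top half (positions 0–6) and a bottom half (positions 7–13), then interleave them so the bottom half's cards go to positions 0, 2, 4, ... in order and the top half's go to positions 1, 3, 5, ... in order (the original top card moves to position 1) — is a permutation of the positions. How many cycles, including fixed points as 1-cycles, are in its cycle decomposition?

4

Trace each unvisited position around until it returns:
(0 1 3 7) (2 5 11 8) (4 9) (6 13 12 10)
4 cycles in total.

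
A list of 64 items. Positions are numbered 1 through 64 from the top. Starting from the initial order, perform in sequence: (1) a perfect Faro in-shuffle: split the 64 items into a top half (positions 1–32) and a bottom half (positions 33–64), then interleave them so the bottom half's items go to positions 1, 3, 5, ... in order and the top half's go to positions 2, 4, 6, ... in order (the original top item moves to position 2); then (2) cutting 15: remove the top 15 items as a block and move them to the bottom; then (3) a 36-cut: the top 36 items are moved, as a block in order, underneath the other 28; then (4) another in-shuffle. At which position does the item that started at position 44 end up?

7

Track the item from position 44 forward through each operation:
  after op 1 (in-shuffle): 44 → 23
  after op 2 (cut 15): 23 → 8
  after op 3 (cut 36): 8 → 36
  after op 4 (in-shuffle): 36 → 7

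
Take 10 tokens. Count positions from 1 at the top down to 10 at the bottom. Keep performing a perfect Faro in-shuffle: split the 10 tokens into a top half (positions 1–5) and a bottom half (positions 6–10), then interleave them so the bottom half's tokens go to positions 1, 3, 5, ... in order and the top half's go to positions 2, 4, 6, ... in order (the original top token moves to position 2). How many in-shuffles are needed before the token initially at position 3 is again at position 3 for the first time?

Follow position 3 under repeated in-shuffles:
3 → 6 → 1 → 2 → 4 → 8 → 5 → 10 → 9 → 7 → 3
It first returns after 10 in-shuffles.

10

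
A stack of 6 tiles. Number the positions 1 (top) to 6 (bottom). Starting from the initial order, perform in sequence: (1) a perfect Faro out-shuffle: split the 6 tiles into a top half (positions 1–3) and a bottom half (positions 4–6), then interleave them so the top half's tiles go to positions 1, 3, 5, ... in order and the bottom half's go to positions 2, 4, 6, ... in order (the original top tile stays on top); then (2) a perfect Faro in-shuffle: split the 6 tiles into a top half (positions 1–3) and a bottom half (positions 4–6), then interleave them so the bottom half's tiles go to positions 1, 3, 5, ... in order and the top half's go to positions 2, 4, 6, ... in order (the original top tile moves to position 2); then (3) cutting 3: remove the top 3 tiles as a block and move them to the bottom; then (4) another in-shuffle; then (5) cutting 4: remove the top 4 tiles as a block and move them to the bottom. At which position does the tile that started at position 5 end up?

3

Track the tile from position 5 forward through each operation:
  after op 1 (out-shuffle): 5 → 4
  after op 2 (in-shuffle): 4 → 1
  after op 3 (cut 3): 1 → 4
  after op 4 (in-shuffle): 4 → 1
  after op 5 (cut 4): 1 → 3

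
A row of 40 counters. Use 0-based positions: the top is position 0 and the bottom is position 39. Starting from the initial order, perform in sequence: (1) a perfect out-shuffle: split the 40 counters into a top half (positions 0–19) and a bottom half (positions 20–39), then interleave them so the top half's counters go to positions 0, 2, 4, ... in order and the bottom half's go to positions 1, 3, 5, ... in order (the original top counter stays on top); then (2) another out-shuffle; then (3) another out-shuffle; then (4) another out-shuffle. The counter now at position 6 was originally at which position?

15

Undo the operations in reverse order, starting from position 6:
  undo op 4 (out-shuffle, from top half): 6 ← 3
  undo op 3 (out-shuffle, from bottom half): 3 ← 21
  undo op 2 (out-shuffle, from bottom half): 21 ← 30
  undo op 1 (out-shuffle, from top half): 30 ← 15
So the counter at position 6 came from original position 15.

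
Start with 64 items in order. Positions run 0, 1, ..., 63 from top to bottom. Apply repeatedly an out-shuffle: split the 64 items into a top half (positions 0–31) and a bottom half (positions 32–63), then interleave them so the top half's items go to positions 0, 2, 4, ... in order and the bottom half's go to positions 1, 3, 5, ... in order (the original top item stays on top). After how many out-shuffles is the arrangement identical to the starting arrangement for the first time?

The out-shuffle permutes the 64 positions with cycle lengths [1, 1, 2, 3, 3, 6, 6, 6, 6, 6, 6, 6, 6, 6].
Every item is home exactly when every cycle has completed a whole number of laps, i.e. after lcm(1, 2, 3, 6) = 6 out-shuffles.

6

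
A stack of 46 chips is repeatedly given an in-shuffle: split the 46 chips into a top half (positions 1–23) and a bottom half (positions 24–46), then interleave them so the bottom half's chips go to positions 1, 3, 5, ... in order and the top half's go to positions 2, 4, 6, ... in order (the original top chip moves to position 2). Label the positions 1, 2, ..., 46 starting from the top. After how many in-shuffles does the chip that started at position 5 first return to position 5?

23

Follow position 5 under repeated in-shuffles:
5 → 10 → 20 → 40 → 33 → 19 → 38 → 29 → ... → 5 (length 23)
It first returns after 23 in-shuffles.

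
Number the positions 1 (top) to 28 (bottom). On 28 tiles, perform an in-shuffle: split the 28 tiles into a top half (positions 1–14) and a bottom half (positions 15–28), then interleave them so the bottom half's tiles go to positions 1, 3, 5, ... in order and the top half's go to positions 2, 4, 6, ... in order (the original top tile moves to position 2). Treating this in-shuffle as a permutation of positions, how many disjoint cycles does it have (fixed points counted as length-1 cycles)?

Trace each unvisited position around until it returns:
(1 2 4 8 16 3 ... len 28)
1 cycle in total.

1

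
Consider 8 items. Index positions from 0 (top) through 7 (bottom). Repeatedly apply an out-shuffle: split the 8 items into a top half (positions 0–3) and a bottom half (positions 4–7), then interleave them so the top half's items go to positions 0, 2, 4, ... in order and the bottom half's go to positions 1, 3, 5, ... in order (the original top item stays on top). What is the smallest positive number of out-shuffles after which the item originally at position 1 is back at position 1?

Follow position 1 under repeated out-shuffles:
1 → 2 → 4 → 1
It first returns after 3 out-shuffles.

3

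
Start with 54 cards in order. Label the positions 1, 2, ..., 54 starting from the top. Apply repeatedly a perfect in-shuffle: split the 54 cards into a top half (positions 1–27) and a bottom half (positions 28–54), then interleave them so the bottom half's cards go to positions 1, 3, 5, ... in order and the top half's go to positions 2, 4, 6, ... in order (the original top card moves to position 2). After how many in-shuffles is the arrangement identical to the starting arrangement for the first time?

20

The in-shuffle permutes the 54 positions with cycle lengths [4, 10, 20, 20].
Every card is home exactly when every cycle has completed a whole number of laps, i.e. after lcm(4, 10, 20) = 20 in-shuffles.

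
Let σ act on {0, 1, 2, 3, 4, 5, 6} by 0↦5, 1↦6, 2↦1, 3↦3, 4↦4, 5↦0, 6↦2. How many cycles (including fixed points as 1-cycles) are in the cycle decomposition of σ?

4

Cycle decomposition: (0 5) (1 6 2) (3) (4).
4 cycles.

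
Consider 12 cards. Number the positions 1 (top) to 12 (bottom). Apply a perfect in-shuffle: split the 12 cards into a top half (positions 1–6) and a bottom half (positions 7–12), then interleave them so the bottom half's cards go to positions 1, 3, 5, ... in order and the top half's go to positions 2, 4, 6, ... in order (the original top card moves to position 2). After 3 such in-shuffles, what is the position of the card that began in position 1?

8

Track the card's position through each in-shuffle:
1 → 2 → 4 → 8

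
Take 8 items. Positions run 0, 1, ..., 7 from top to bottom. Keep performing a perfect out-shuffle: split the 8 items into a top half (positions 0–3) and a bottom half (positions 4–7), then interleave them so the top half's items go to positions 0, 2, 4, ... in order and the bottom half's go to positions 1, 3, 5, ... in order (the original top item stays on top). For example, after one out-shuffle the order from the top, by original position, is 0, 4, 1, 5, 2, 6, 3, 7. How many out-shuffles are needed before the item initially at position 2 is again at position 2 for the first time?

Follow position 2 under repeated out-shuffles:
2 → 4 → 1 → 2
It first returns after 3 out-shuffles.

3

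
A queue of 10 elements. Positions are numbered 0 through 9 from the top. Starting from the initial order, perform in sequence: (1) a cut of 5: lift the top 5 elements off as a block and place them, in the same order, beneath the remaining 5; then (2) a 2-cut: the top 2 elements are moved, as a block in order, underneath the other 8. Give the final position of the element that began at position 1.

4

Track the element from position 1 forward through each operation:
  after op 1 (cut 5): 1 → 6
  after op 2 (cut 2): 6 → 4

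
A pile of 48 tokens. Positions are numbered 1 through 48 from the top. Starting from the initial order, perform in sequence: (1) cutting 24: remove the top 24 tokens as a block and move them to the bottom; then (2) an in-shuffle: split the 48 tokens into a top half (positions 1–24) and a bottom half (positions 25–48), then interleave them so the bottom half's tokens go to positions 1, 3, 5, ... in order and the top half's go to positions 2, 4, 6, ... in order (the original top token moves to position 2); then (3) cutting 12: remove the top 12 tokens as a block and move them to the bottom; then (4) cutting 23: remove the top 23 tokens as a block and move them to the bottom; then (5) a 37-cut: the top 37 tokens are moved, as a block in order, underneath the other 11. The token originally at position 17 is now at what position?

9

Track the token from position 17 forward through each operation:
  after op 1 (cut 24): 17 → 41
  after op 2 (in-shuffle): 41 → 33
  after op 3 (cut 12): 33 → 21
  after op 4 (cut 23): 21 → 46
  after op 5 (cut 37): 46 → 9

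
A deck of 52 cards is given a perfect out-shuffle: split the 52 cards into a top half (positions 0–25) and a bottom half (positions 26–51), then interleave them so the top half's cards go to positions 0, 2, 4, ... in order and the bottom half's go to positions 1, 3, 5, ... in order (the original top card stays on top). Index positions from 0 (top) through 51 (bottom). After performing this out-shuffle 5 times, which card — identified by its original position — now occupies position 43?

Work backwards from position 43, undoing one out-shuffle at a time:
43 ← 47 ← 49 ← 50 ← 25 ← 38
So the card now at position 43 started at position 38.

38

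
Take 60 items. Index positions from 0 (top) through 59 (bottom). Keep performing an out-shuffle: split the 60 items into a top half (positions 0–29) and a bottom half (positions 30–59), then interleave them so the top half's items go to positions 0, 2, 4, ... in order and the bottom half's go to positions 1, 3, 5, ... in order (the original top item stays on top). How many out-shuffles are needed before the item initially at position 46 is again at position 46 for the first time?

Follow position 46 under repeated out-shuffles:
46 → 33 → 7 → 14 → 28 → 56 → 53 → 47 → ... → 46 (length 58)
It first returns after 58 out-shuffles.

58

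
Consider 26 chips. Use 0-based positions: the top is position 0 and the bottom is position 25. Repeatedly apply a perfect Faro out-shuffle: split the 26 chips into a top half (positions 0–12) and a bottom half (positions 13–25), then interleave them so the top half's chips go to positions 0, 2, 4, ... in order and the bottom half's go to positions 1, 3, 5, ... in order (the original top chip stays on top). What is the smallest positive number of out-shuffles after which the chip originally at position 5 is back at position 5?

Follow position 5 under repeated out-shuffles:
5 → 10 → 20 → 15 → 5
It first returns after 4 out-shuffles.

4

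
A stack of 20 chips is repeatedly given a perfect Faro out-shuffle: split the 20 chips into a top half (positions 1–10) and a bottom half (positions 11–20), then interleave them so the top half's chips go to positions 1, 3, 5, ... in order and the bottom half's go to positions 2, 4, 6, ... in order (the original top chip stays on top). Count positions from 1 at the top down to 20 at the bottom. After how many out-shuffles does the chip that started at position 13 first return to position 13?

18

Follow position 13 under repeated out-shuffles:
13 → 6 → 11 → 2 → 3 → 5 → 9 → 17 → 14 → 8 → 15 → 10 → 19 → 18 → 16 → 12 → 4 → 7 → 13
It first returns after 18 out-shuffles.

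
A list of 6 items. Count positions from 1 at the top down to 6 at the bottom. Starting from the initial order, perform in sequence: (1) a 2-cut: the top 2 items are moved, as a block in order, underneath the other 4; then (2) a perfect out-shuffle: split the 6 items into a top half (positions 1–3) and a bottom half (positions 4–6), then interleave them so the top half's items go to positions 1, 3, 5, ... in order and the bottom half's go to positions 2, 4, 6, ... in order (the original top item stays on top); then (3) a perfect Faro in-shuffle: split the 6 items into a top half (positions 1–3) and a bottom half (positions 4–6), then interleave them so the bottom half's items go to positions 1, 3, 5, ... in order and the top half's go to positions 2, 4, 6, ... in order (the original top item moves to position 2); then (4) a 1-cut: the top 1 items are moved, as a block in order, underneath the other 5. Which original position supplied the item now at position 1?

3

Undo the operations in reverse order, starting from position 1:
  undo op 4 (cut 1): 1 ← 2
  undo op 3 (in-shuffle, from top half): 2 ← 1
  undo op 2 (out-shuffle, from top half): 1 ← 1
  undo op 1 (cut 2): 1 ← 3
So the item at position 1 came from original position 3.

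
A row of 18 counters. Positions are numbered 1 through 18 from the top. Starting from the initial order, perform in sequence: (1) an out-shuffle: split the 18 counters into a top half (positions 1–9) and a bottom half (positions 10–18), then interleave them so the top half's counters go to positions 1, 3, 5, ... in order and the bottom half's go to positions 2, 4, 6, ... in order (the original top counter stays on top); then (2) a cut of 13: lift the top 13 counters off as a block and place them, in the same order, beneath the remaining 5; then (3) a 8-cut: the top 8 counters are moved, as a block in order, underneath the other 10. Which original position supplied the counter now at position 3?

Undo the operations in reverse order, starting from position 3:
  undo op 3 (cut 8): 3 ← 11
  undo op 2 (cut 13): 11 ← 6
  undo op 1 (out-shuffle, from bottom half): 6 ← 12
So the counter at position 3 came from original position 12.

12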